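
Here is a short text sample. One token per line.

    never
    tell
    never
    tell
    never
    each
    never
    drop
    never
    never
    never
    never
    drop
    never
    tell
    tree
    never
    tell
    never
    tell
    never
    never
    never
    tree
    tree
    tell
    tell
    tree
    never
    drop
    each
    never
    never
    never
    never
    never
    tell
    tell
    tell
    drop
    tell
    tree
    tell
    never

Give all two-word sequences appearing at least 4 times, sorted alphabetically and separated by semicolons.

Bigram counts meeting the condition (at least 4 times):
  never never: 9
  never tell: 6
  tell never: 5

never never; never tell; tell never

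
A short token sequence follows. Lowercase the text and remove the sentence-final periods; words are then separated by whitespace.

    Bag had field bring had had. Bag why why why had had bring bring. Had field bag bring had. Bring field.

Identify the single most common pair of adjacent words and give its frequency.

Bigram frequencies (highest first):
  bring had: 3
  had field: 2
  had had: 2
  why why: 2
  had bring: 2
  bag had: 1
  … (8 more, each ≤ 1)

"bring had", 3 times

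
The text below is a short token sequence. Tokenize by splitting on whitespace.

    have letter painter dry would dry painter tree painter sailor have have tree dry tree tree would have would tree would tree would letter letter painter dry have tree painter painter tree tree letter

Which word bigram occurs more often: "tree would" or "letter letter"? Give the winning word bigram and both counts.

"tree would": 3 occurrences
"letter letter": 1 occurrence

"tree would" (3 vs 1)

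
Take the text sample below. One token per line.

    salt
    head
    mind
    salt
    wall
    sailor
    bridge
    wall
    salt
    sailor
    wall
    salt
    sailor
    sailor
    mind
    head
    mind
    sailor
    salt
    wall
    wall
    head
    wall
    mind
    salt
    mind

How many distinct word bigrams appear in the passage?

26 tokens → 25 bigram windows in total.
Repeated bigrams (each contributes count−1 duplicates):
  head mind: 2
  mind salt: 2
  salt sailor: 2
  salt wall: 2
  wall salt: 2
5 duplicate windows → 25 − 5 = 20 distinct.

20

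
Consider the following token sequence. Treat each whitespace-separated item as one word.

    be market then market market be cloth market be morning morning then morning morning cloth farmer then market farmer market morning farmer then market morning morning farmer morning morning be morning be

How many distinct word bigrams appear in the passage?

32 tokens → 31 bigram windows in total.
Repeated bigrams (each contributes count−1 duplicates):
  morning morning: 4
  then market: 3
  be morning: 2
  farmer then: 2
  market be: 2
  market morning: 2
  morning be: 2
  morning farmer: 2
11 duplicate windows → 31 − 11 = 20 distinct.

20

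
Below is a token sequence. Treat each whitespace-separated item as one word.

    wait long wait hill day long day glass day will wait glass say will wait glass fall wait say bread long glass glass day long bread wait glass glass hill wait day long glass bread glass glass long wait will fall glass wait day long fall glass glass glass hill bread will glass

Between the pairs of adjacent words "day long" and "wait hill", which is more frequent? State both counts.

"day long": 4 occurrences
"wait hill": 1 occurrence

"day long" (4 vs 1)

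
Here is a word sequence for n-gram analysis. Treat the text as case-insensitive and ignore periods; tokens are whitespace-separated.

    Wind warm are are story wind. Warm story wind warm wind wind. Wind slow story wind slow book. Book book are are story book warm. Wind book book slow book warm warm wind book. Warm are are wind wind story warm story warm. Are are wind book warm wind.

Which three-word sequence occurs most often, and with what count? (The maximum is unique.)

Trigram frequencies (highest first):
  warm are are: 3
  are are story: 2
  story wind warm: 2
  book warm wind: 2
  warm wind book: 2
  wind book warm: 2
  … (33 more, each ≤ 2)

"warm are are", 3 times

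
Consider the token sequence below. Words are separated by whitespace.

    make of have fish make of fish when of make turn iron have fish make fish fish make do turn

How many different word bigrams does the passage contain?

20 tokens → 19 bigram windows in total.
Repeated bigrams (each contributes count−1 duplicates):
  fish make: 3
  have fish: 2
  make of: 2
4 duplicate windows → 19 − 4 = 15 distinct.

15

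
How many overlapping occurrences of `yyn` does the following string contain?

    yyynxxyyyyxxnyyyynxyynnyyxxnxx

Sliding a length-3 window over the 30 characters (28 positions):
  position 2–4: yyn
  position 16–18: yyn
  position 20–22: yyn

3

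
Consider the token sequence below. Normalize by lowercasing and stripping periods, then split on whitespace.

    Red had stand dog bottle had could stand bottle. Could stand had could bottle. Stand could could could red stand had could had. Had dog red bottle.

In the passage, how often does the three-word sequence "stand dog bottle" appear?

1

Scanning the 25 overlapping trigram windows for "stand dog bottle":
  position 3–5: stand dog bottle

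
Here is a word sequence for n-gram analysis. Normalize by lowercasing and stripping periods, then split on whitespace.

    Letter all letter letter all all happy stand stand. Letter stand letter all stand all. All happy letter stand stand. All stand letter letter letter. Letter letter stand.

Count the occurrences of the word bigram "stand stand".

2

Scanning the 27 overlapping bigram windows for "stand stand":
  position 8–9: stand stand
  position 19–20: stand stand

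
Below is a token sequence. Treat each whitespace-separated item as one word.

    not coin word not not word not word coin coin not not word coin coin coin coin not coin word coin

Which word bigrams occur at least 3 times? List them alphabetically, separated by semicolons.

coin coin; not word; word coin

Bigram counts meeting the condition (at least 3 times):
  coin coin: 4
  not word: 3
  word coin: 3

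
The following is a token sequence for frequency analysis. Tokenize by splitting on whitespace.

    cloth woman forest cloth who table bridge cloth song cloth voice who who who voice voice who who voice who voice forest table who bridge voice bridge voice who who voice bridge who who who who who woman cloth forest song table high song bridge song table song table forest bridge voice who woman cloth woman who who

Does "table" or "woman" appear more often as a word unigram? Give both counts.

"table": 5 occurrences
"woman": 4 occurrences

"table" (5 vs 4)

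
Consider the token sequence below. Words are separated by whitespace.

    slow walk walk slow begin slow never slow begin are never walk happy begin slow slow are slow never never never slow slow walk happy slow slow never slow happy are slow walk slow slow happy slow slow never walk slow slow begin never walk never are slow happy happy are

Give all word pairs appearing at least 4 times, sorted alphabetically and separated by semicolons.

slow never; slow slow

Bigram counts meeting the condition (at least 4 times):
  slow never: 4
  slow slow: 6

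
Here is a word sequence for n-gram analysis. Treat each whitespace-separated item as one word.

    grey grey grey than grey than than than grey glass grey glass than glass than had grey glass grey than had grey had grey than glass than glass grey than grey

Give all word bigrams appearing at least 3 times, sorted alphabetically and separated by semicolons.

glass grey; glass than; grey glass; grey than; had grey; than glass; than grey

Bigram counts meeting the condition (at least 3 times):
  glass grey: 3
  glass than: 3
  grey glass: 3
  grey than: 5
  had grey: 3
  than glass: 3
  than grey: 3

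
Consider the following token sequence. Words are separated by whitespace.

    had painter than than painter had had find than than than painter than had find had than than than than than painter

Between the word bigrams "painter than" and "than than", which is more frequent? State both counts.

"than than" (7 vs 2)

"painter than": 2 occurrences
"than than": 7 occurrences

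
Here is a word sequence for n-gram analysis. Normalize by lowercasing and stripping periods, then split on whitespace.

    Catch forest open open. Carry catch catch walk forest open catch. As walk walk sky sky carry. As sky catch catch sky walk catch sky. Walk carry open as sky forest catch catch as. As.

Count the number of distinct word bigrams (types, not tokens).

35 tokens → 34 bigram windows in total.
Repeated bigrams (each contributes count−1 duplicates):
  catch catch: 3
  as sky: 2
  catch as: 2
  catch sky: 2
  forest open: 2
  sky walk: 2
7 duplicate windows → 34 − 7 = 27 distinct.

27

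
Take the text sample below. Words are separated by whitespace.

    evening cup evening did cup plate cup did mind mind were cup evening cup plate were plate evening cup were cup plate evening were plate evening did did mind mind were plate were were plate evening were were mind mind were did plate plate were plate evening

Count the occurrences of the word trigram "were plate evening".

4

Scanning the 45 overlapping trigram windows for "were plate evening":
  position 16–18: were plate evening
  position 24–26: were plate evening
  position 34–36: were plate evening
  position 45–47: were plate evening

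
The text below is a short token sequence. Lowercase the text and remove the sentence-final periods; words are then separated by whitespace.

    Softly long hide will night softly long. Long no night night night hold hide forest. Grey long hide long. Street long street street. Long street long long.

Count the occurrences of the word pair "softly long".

Scanning the 26 overlapping bigram windows for "softly long":
  position 1–2: softly long
  position 6–7: softly long

2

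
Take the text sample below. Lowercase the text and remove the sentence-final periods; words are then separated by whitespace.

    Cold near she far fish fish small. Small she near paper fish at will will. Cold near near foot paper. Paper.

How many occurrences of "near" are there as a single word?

4

Scanning the 21 tokens for "near":
  position 2: near
  position 10: near
  position 17: near
  position 18: near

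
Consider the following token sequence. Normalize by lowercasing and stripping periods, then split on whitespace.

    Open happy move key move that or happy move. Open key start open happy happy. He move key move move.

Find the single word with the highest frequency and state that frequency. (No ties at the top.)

"move", 6 times

Unigram frequencies (highest first):
  move: 6
  happy: 4
  open: 3
  key: 3
  that: 1
  or: 1
  … (2 more, each ≤ 1)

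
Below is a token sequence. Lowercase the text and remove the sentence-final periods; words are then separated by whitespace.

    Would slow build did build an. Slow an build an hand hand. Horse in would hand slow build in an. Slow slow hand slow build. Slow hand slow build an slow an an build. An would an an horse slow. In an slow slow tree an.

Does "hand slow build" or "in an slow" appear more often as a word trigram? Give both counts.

"hand slow build" (3 vs 2)

"hand slow build": 3 occurrences
"in an slow": 2 occurrences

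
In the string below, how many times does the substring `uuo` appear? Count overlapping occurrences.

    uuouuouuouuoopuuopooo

Sliding a length-3 window over the 21 characters (19 positions):
  position 1–3: uuo
  position 4–6: uuo
  position 7–9: uuo
  position 10–12: uuo
  position 15–17: uuo

5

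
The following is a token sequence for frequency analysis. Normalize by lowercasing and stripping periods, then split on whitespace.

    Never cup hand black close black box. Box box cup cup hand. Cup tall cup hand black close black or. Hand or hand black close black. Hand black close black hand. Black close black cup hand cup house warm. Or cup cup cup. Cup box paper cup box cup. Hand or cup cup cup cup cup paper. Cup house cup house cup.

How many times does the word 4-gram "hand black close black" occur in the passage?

Scanning the 59 overlapping 4-gram windows for "hand black close black":
  position 3–6: hand black close black
  position 16–19: hand black close black
  position 23–26: hand black close black
  position 27–30: hand black close black
  position 31–34: hand black close black

5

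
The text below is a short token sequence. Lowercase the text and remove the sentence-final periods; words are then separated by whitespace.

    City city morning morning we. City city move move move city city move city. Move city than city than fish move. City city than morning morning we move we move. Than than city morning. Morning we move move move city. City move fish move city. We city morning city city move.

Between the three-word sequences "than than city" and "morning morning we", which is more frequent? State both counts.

"than than city": 1 occurrence
"morning morning we": 3 occurrences

"morning morning we" (3 vs 1)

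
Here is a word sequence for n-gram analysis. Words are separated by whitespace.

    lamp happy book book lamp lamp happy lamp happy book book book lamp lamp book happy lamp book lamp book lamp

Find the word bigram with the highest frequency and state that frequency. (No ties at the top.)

Bigram frequencies (highest first):
  book lamp: 4
  lamp happy: 3
  book book: 3
  lamp book: 3
  happy book: 2
  lamp lamp: 2
  … (2 more, each ≤ 2)

"book lamp", 4 times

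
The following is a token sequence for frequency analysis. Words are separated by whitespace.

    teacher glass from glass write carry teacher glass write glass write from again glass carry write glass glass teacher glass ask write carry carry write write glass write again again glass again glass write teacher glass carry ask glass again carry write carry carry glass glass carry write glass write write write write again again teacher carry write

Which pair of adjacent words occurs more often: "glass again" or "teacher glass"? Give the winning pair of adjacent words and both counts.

"teacher glass" (4 vs 2)

"glass again": 2 occurrences
"teacher glass": 4 occurrences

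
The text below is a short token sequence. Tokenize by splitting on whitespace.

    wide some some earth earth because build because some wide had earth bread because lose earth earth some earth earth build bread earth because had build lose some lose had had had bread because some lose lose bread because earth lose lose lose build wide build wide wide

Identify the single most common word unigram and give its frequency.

"earth", 9 times

Unigram frequencies (highest first):
  earth: 9
  lose: 8
  some: 6
  because: 6
  wide: 5
  build: 5
  … (2 more, each ≤ 5)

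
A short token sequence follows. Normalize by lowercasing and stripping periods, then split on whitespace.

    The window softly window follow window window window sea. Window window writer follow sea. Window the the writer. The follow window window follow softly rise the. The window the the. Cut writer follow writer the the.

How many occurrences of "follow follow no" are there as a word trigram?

0

Scanning the 34 overlapping trigram windows for "follow follow no":
  (none found)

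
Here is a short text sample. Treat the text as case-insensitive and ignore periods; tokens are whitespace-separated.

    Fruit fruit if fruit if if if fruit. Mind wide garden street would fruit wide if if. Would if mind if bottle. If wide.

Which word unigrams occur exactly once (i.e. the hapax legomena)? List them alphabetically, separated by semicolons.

Unigram counts meeting the condition (exactly once (i.e. the hapax legomena)):
  bottle: 1
  garden: 1
  street: 1

bottle; garden; street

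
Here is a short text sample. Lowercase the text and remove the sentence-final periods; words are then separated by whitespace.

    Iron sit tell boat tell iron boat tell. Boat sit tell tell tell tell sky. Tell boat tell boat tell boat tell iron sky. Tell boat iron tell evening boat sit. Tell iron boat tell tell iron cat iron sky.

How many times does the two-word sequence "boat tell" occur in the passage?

Scanning the 39 overlapping bigram windows for "boat tell":
  position 4–5: boat tell
  position 7–8: boat tell
  position 17–18: boat tell
  position 19–20: boat tell
  position 21–22: boat tell
  position 34–35: boat tell

6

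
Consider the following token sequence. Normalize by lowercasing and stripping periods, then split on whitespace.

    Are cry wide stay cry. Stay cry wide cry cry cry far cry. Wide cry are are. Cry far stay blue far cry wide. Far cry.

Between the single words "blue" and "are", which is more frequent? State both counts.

"blue": 1 occurrence
"are": 3 occurrences

"are" (3 vs 1)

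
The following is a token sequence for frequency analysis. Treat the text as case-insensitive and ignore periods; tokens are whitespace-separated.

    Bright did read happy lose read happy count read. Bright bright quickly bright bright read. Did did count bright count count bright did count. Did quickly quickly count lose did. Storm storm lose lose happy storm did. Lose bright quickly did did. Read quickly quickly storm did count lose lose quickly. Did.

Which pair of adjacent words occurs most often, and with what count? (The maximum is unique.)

Bigram frequencies (highest first):
  did count: 3
  bright did: 2
  did read: 2
  read happy: 2
  bright bright: 2
  bright quickly: 2
  … (31 more, each ≤ 2)

"did count", 3 times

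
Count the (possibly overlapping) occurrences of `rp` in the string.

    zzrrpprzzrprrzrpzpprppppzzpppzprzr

4

Sliding a length-2 window over the 34 characters (33 positions):
  position 4–5: rp
  position 10–11: rp
  position 15–16: rp
  position 20–21: rp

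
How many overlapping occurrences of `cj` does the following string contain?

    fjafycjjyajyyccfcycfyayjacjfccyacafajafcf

2

Sliding a length-2 window over the 41 characters (40 positions):
  position 6–7: cj
  position 26–27: cj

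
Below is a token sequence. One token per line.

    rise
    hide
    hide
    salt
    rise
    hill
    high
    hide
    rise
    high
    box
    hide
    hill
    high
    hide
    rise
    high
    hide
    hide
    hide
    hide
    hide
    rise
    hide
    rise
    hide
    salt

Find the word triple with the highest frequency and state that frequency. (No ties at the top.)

Trigram frequencies (highest first):
  hide hide hide: 3
  hill high hide: 2
  high hide rise: 2
  hide rise high: 2
  hide rise hide: 2
  rise hide hide: 1
  … (13 more, each ≤ 1)

"hide hide hide", 3 times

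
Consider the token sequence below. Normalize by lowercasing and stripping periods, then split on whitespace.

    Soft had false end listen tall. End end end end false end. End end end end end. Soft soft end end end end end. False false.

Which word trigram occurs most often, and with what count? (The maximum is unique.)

Trigram frequencies (highest first):
  end end end: 9
  end end false: 2
  soft had false: 1
  had false end: 1
  false end listen: 1
  end listen tall: 1
  … (9 more, each ≤ 1)

"end end end", 9 times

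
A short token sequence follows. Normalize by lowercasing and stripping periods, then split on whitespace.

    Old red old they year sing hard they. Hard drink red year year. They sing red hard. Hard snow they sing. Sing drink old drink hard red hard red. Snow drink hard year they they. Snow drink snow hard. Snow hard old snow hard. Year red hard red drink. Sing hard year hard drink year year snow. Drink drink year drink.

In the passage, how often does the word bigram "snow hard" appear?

3

Scanning the 60 overlapping bigram windows for "snow hard":
  position 38–39: snow hard
  position 40–41: snow hard
  position 43–44: snow hard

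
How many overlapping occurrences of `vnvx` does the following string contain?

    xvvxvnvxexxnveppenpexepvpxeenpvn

1

Sliding a length-4 window over the 32 characters (29 positions):
  position 5–8: vnvx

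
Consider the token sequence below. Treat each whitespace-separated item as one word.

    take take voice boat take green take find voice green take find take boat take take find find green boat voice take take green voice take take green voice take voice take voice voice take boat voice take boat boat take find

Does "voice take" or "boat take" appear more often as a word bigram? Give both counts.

"voice take" (6 vs 3)

"voice take": 6 occurrences
"boat take": 3 occurrences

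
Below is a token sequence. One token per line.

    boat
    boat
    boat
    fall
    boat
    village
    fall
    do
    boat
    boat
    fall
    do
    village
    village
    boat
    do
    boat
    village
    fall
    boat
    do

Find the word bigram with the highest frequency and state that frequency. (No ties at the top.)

Bigram frequencies (highest first):
  boat boat: 3
  boat fall: 2
  fall boat: 2
  boat village: 2
  village fall: 2
  fall do: 2
  … (5 more, each ≤ 2)

"boat boat", 3 times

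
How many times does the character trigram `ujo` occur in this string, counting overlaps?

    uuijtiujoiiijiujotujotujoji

Sliding a length-3 window over the 27 characters (25 positions):
  position 7–9: ujo
  position 15–17: ujo
  position 19–21: ujo
  position 23–25: ujo

4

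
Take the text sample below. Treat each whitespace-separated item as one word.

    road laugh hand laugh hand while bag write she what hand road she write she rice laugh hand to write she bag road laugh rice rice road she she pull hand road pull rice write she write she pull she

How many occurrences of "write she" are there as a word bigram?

Scanning the 39 overlapping bigram windows for "write she":
  position 8–9: write she
  position 14–15: write she
  position 20–21: write she
  position 35–36: write she
  position 37–38: write she

5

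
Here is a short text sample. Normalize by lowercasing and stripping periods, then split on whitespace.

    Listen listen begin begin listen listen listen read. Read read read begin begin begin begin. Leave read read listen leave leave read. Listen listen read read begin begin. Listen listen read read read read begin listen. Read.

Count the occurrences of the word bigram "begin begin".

5

Scanning the 36 overlapping bigram windows for "begin begin":
  position 3–4: begin begin
  position 12–13: begin begin
  position 13–14: begin begin
  position 14–15: begin begin
  position 27–28: begin begin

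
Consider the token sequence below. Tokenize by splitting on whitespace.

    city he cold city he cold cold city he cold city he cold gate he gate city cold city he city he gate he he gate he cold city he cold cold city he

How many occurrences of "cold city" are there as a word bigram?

Scanning the 33 overlapping bigram windows for "cold city":
  position 3–4: cold city
  position 7–8: cold city
  position 10–11: cold city
  position 18–19: cold city
  position 28–29: cold city
  position 32–33: cold city

6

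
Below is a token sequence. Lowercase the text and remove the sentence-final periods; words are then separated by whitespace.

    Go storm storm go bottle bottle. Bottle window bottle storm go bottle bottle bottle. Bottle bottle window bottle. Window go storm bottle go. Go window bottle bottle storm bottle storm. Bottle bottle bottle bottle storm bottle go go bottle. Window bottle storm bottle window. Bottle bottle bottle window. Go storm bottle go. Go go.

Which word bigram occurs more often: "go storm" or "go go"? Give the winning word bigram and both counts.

"go storm": 3 occurrences
"go go": 4 occurrences

"go go" (4 vs 3)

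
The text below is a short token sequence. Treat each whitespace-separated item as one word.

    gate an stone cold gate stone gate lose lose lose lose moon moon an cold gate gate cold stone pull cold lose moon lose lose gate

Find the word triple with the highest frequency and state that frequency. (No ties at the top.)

Trigram frequencies (highest first):
  lose lose lose: 2
  gate an stone: 1
  an stone cold: 1
  stone cold gate: 1
  cold gate stone: 1
  gate stone gate: 1
  … (17 more, each ≤ 1)

"lose lose lose", 2 times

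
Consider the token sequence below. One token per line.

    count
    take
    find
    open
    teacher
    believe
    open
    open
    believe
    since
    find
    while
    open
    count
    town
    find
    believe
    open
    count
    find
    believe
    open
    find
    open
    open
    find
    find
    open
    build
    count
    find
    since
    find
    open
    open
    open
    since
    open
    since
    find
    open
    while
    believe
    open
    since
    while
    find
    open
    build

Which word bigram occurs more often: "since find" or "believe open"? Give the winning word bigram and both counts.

"since find": 3 occurrences
"believe open": 4 occurrences

"believe open" (4 vs 3)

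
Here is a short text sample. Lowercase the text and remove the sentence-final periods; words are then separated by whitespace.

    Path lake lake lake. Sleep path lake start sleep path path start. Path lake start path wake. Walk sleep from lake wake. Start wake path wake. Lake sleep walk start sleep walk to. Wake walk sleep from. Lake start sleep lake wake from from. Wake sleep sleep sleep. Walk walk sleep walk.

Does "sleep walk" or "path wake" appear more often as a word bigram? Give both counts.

"sleep walk" (4 vs 2)

"sleep walk": 4 occurrences
"path wake": 2 occurrences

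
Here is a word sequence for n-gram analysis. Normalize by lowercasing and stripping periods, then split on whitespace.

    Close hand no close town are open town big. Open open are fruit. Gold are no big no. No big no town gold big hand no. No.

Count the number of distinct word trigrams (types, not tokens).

24

27 tokens → 25 trigram windows in total.
Repeated trigrams (each contributes count−1 duplicates):
  no big no: 2
1 duplicate windows → 25 − 1 = 24 distinct.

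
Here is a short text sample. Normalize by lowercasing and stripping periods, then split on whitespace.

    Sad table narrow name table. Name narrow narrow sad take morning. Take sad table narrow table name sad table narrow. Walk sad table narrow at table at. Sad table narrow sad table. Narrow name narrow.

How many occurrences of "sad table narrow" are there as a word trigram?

6

Scanning the 33 overlapping trigram windows for "sad table narrow":
  position 1–3: sad table narrow
  position 13–15: sad table narrow
  position 18–20: sad table narrow
  position 22–24: sad table narrow
  position 28–30: sad table narrow
  position 31–33: sad table narrow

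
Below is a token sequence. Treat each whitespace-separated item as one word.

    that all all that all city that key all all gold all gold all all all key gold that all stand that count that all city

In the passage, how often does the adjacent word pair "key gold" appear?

Scanning the 25 overlapping bigram windows for "key gold":
  position 17–18: key gold

1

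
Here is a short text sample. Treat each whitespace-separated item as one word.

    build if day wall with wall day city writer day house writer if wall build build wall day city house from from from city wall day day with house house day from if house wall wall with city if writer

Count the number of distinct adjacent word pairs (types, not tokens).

34

40 tokens → 39 bigram windows in total.
Repeated bigrams (each contributes count−1 duplicates):
  wall day: 3
  day city: 2
  from from: 2
  wall with: 2
5 duplicate windows → 39 − 5 = 34 distinct.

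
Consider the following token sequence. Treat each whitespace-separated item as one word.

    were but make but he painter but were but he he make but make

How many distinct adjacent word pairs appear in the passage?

14 tokens → 13 bigram windows in total.
Repeated bigrams (each contributes count−1 duplicates):
  but he: 2
  but make: 2
  make but: 2
  were but: 2
4 duplicate windows → 13 − 4 = 9 distinct.

9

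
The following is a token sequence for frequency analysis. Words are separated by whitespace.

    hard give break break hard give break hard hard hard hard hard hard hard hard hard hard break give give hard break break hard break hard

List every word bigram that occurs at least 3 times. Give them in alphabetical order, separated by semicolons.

break hard; hard break; hard hard

Bigram counts meeting the condition (at least 3 times):
  break hard: 4
  hard break: 3
  hard hard: 9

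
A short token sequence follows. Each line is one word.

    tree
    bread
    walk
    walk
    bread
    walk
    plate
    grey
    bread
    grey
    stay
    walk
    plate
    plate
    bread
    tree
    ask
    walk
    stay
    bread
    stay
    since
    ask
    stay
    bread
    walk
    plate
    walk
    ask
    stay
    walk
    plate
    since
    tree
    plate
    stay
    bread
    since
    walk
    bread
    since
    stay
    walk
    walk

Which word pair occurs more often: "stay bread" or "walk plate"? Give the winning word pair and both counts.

"walk plate" (4 vs 3)

"stay bread": 3 occurrences
"walk plate": 4 occurrences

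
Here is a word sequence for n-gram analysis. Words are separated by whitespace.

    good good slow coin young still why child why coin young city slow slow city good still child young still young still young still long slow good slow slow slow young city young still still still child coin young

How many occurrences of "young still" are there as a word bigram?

Scanning the 38 overlapping bigram windows for "young still":
  position 5–6: young still
  position 19–20: young still
  position 21–22: young still
  position 23–24: young still
  position 33–34: young still

5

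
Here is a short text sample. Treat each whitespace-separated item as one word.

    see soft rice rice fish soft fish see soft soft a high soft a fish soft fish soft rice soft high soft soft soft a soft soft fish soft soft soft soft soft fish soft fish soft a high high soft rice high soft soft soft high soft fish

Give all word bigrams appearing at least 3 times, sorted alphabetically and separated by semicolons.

fish soft; high soft; soft a; soft fish; soft rice; soft soft

Bigram counts meeting the condition (at least 3 times):
  fish soft: 6
  high soft: 5
  soft a: 4
  soft fish: 6
  soft rice: 3
  soft soft: 10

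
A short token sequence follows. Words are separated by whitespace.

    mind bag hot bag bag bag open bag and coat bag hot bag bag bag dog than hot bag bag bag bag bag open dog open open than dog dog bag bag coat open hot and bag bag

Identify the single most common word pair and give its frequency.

Bigram frequencies (highest first):
  bag bag: 10
  hot bag: 3
  bag hot: 2
  bag open: 2
  mind bag: 1
  open bag: 1
  … (18 more, each ≤ 1)

"bag bag", 10 times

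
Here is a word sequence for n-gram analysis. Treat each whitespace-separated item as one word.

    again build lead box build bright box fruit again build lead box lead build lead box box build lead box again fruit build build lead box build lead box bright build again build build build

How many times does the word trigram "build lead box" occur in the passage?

6

Scanning the 33 overlapping trigram windows for "build lead box":
  position 2–4: build lead box
  position 10–12: build lead box
  position 14–16: build lead box
  position 18–20: build lead box
  position 24–26: build lead box
  position 27–29: build lead box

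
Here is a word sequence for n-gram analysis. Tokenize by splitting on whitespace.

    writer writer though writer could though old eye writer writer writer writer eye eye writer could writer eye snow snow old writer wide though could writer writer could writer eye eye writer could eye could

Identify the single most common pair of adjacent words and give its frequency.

"writer writer", 5 times

Bigram frequencies (highest first):
  writer writer: 5
  writer could: 4
  eye writer: 3
  writer eye: 3
  could writer: 3
  eye eye: 2
  … (14 more, each ≤ 1)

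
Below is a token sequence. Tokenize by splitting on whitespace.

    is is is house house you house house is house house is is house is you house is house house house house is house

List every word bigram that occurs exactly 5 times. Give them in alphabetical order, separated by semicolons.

house is; is house

Bigram counts meeting the condition (exactly 5 times):
  house is: 5
  is house: 5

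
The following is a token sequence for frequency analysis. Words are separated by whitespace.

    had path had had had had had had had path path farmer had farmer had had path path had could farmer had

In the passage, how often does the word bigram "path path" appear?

Scanning the 21 overlapping bigram windows for "path path":
  position 10–11: path path
  position 17–18: path path

2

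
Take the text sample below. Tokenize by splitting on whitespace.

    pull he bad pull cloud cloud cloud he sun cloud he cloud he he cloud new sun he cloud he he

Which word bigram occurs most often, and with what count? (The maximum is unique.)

Bigram frequencies (highest first):
  cloud he: 4
  he cloud: 3
  cloud cloud: 2
  he he: 2
  pull he: 1
  he bad: 1
  … (7 more, each ≤ 1)

"cloud he", 4 times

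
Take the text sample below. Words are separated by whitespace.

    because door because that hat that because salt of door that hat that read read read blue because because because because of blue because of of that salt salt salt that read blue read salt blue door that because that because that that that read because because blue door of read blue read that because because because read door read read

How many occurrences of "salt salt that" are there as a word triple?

Scanning the 59 overlapping trigram windows for "salt salt that":
  position 29–31: salt salt that

1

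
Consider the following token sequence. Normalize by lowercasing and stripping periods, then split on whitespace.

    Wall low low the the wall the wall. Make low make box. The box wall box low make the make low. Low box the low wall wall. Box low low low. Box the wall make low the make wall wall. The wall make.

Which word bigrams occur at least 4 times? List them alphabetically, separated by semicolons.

low low; the wall

Bigram counts meeting the condition (at least 4 times):
  low low: 4
  the wall: 4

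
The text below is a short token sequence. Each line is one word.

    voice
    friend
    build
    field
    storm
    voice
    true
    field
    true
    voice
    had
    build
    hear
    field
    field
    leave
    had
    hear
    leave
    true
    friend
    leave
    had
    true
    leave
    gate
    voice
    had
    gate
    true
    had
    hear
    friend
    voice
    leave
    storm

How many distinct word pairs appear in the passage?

32

36 tokens → 35 bigram windows in total.
Repeated bigrams (each contributes count−1 duplicates):
  had hear: 2
  leave had: 2
  voice had: 2
3 duplicate windows → 35 − 3 = 32 distinct.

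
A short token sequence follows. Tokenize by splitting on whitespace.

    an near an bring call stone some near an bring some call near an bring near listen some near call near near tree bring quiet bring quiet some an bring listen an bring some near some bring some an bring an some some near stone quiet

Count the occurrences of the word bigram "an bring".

Scanning the 45 overlapping bigram windows for "an bring":
  position 3–4: an bring
  position 9–10: an bring
  position 14–15: an bring
  position 29–30: an bring
  position 32–33: an bring
  position 39–40: an bring

6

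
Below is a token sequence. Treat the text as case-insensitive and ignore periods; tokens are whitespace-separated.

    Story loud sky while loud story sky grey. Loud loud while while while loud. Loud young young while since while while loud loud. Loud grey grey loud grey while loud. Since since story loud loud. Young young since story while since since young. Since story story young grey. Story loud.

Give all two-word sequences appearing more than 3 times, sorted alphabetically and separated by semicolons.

loud loud; while loud

Bigram counts meeting the condition (more than 3 times):
  loud loud: 5
  while loud: 4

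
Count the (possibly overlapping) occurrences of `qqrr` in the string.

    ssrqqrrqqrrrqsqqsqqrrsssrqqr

Sliding a length-4 window over the 28 characters (25 positions):
  position 4–7: qqrr
  position 8–11: qqrr
  position 18–21: qqrr

3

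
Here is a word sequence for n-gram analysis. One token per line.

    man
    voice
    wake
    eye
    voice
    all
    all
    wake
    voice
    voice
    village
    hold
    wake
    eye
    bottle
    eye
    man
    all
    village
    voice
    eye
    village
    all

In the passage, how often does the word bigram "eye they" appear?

0

Scanning the 22 overlapping bigram windows for "eye they":
  (none found)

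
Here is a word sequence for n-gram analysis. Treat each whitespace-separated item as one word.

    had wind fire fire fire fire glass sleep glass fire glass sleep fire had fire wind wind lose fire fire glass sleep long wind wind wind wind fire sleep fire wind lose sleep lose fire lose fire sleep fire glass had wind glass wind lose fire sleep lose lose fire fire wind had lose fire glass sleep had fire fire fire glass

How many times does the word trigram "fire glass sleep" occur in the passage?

Scanning the 60 overlapping trigram windows for "fire glass sleep":
  position 6–8: fire glass sleep
  position 10–12: fire glass sleep
  position 20–22: fire glass sleep
  position 55–57: fire glass sleep

4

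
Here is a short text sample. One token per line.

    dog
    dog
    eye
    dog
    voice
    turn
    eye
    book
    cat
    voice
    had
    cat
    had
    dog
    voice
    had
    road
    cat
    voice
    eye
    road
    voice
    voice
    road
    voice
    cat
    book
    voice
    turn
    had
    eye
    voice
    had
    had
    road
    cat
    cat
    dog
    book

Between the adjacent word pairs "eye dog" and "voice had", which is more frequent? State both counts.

"eye dog": 1 occurrence
"voice had": 3 occurrences

"voice had" (3 vs 1)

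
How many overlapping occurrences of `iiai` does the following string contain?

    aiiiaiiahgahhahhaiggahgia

1

Sliding a length-4 window over the 25 characters (22 positions):
  position 3–6: iiai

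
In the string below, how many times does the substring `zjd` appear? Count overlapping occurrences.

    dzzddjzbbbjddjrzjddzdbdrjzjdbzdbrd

Sliding a length-3 window over the 34 characters (32 positions):
  position 16–18: zjd
  position 26–28: zjd

2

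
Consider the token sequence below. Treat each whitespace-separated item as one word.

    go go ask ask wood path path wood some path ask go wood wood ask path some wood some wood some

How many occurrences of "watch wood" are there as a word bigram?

0

Scanning the 20 overlapping bigram windows for "watch wood":
  (none found)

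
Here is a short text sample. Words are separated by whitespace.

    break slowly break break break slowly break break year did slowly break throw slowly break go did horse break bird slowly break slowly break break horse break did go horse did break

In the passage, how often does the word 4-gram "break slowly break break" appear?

3

Scanning the 29 overlapping 4-gram windows for "break slowly break break":
  position 1–4: break slowly break break
  position 5–8: break slowly break break
  position 22–25: break slowly break break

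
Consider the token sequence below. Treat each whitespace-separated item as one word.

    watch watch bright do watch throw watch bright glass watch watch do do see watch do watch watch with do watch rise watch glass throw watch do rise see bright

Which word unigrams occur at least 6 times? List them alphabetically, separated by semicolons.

do; watch

Unigram counts meeting the condition (at least 6 times):
  do: 6
  watch: 12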